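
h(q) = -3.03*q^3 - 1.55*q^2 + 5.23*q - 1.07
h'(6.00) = -340.61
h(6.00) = -679.97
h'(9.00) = -758.96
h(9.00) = -2288.42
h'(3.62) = -125.11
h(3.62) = -146.19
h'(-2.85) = -59.77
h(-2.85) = 41.58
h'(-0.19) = 5.49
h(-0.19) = -2.10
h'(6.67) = -419.85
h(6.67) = -934.27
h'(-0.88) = 0.92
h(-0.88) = -4.81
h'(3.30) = -103.99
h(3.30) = -109.58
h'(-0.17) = 5.49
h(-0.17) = -1.99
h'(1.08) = -8.72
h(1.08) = -1.05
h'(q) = -9.09*q^2 - 3.1*q + 5.23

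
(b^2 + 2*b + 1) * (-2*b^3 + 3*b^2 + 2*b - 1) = -2*b^5 - b^4 + 6*b^3 + 6*b^2 - 1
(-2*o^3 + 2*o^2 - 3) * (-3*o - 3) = 6*o^4 - 6*o^2 + 9*o + 9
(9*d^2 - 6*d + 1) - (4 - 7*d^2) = 16*d^2 - 6*d - 3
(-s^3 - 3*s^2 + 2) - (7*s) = -s^3 - 3*s^2 - 7*s + 2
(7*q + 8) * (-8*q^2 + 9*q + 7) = -56*q^3 - q^2 + 121*q + 56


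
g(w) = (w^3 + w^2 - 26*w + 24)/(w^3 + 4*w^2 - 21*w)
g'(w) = (-3*w^2 - 8*w + 21)*(w^3 + w^2 - 26*w + 24)/(w^3 + 4*w^2 - 21*w)^2 + (3*w^2 + 2*w - 26)/(w^3 + 4*w^2 - 21*w)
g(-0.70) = 2.60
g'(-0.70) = 2.41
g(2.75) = 2.86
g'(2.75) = 9.76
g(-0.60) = 2.88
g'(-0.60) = 3.25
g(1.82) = 0.74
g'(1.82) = 0.79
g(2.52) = 1.66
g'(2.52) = 2.80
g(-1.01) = 2.07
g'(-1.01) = 1.19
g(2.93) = 9.05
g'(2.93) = 122.59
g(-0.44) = 3.58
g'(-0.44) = 5.98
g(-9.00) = 1.81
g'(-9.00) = 0.33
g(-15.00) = 1.27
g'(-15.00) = 0.03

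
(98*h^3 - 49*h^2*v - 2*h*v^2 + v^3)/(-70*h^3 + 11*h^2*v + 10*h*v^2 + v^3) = (-7*h + v)/(5*h + v)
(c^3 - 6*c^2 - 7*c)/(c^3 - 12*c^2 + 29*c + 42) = c/(c - 6)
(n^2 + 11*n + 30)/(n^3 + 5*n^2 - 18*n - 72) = (n + 5)/(n^2 - n - 12)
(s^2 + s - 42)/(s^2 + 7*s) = (s - 6)/s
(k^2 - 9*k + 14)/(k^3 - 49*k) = (k - 2)/(k*(k + 7))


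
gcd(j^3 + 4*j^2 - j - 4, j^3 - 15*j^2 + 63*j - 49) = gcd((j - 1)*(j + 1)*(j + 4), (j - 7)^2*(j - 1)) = j - 1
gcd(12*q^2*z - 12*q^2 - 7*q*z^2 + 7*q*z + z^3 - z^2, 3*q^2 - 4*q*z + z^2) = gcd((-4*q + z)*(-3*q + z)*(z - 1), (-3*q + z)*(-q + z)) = -3*q + z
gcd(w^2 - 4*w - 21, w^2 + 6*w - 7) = 1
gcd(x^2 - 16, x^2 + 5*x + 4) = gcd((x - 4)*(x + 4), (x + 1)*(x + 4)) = x + 4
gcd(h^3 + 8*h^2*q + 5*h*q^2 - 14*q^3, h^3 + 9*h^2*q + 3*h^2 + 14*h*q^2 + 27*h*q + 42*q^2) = h^2 + 9*h*q + 14*q^2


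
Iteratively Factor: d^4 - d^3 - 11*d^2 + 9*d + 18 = (d + 1)*(d^3 - 2*d^2 - 9*d + 18) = (d - 2)*(d + 1)*(d^2 - 9) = (d - 2)*(d + 1)*(d + 3)*(d - 3)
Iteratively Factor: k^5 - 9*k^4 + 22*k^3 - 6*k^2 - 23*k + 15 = (k + 1)*(k^4 - 10*k^3 + 32*k^2 - 38*k + 15) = (k - 5)*(k + 1)*(k^3 - 5*k^2 + 7*k - 3) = (k - 5)*(k - 3)*(k + 1)*(k^2 - 2*k + 1) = (k - 5)*(k - 3)*(k - 1)*(k + 1)*(k - 1)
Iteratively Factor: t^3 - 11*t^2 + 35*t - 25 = (t - 5)*(t^2 - 6*t + 5) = (t - 5)^2*(t - 1)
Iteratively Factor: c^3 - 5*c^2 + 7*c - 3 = (c - 3)*(c^2 - 2*c + 1) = (c - 3)*(c - 1)*(c - 1)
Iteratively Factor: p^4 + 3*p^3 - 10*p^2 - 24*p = (p + 4)*(p^3 - p^2 - 6*p) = p*(p + 4)*(p^2 - p - 6) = p*(p + 2)*(p + 4)*(p - 3)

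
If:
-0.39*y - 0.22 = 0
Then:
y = -0.56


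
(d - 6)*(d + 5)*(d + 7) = d^3 + 6*d^2 - 37*d - 210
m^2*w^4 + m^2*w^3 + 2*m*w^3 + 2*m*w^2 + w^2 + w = w*(w + 1)*(m*w + 1)^2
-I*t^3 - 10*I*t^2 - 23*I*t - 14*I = (t + 2)*(t + 7)*(-I*t - I)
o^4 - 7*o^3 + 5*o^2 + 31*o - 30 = (o - 5)*(o - 3)*(o - 1)*(o + 2)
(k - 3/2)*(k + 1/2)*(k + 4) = k^3 + 3*k^2 - 19*k/4 - 3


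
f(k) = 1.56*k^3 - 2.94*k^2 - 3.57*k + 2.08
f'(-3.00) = 56.19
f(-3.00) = -55.79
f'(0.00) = -3.57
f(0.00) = 2.08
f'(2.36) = 8.62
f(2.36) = -2.21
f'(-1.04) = 7.61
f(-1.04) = 0.86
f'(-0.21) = -2.13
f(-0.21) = 2.69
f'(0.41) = -5.19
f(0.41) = 0.23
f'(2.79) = 16.45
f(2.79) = 3.11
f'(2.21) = 6.29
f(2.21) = -3.33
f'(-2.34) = 35.82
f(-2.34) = -25.65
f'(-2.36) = 36.37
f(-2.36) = -26.37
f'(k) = 4.68*k^2 - 5.88*k - 3.57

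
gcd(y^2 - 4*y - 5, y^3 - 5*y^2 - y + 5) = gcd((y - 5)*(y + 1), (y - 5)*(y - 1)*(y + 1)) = y^2 - 4*y - 5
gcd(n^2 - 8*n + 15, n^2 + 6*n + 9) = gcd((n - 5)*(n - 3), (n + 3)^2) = 1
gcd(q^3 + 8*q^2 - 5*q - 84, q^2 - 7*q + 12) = q - 3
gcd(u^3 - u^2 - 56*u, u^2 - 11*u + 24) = u - 8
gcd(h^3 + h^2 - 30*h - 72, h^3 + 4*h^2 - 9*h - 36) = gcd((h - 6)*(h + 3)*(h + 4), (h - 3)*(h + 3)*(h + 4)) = h^2 + 7*h + 12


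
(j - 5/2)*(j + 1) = j^2 - 3*j/2 - 5/2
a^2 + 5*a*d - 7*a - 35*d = (a - 7)*(a + 5*d)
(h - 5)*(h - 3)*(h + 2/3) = h^3 - 22*h^2/3 + 29*h/3 + 10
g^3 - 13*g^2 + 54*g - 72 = (g - 6)*(g - 4)*(g - 3)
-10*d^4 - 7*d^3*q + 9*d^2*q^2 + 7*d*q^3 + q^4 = (-d + q)*(d + q)*(2*d + q)*(5*d + q)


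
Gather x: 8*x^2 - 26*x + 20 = 8*x^2 - 26*x + 20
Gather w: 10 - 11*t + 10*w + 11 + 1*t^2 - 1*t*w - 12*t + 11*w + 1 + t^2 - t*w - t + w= 2*t^2 - 24*t + w*(22 - 2*t) + 22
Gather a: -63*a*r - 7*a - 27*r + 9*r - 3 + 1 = a*(-63*r - 7) - 18*r - 2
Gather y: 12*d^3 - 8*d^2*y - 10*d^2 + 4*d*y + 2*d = 12*d^3 - 10*d^2 + 2*d + y*(-8*d^2 + 4*d)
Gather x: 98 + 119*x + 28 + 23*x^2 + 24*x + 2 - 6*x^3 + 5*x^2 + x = -6*x^3 + 28*x^2 + 144*x + 128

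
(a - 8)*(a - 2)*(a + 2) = a^3 - 8*a^2 - 4*a + 32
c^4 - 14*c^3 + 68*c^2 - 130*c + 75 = (c - 5)^2*(c - 3)*(c - 1)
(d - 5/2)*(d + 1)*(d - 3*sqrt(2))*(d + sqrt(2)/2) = d^4 - 5*sqrt(2)*d^3/2 - 3*d^3/2 - 11*d^2/2 + 15*sqrt(2)*d^2/4 + 9*d/2 + 25*sqrt(2)*d/4 + 15/2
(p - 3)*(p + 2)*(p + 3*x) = p^3 + 3*p^2*x - p^2 - 3*p*x - 6*p - 18*x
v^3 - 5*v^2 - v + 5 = (v - 5)*(v - 1)*(v + 1)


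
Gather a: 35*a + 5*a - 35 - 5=40*a - 40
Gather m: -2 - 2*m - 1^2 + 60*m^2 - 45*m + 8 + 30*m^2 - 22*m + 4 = 90*m^2 - 69*m + 9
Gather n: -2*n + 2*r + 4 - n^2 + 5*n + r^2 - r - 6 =-n^2 + 3*n + r^2 + r - 2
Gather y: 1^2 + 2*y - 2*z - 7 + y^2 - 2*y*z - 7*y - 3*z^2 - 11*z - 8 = y^2 + y*(-2*z - 5) - 3*z^2 - 13*z - 14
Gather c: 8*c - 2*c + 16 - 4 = 6*c + 12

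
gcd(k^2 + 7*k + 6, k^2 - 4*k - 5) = k + 1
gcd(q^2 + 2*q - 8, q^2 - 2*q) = q - 2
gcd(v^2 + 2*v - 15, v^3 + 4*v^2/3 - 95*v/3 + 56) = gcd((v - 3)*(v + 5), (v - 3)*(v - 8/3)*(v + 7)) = v - 3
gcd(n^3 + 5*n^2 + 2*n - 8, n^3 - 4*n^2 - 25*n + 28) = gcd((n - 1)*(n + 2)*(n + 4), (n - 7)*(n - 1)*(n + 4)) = n^2 + 3*n - 4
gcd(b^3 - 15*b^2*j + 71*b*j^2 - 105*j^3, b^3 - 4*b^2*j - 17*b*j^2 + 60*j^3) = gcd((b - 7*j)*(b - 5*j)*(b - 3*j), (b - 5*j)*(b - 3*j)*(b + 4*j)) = b^2 - 8*b*j + 15*j^2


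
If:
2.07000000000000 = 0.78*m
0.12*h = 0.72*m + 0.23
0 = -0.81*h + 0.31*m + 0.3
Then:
No Solution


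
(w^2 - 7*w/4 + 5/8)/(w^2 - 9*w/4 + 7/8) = (4*w - 5)/(4*w - 7)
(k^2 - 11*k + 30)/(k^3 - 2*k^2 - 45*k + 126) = (k - 5)/(k^2 + 4*k - 21)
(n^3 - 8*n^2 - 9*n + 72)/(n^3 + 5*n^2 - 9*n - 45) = (n - 8)/(n + 5)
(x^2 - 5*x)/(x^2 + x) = (x - 5)/(x + 1)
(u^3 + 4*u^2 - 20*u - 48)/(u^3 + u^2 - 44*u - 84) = (u - 4)/(u - 7)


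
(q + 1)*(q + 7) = q^2 + 8*q + 7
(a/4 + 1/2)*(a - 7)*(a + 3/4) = a^3/4 - 17*a^2/16 - 71*a/16 - 21/8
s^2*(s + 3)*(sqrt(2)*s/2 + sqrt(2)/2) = sqrt(2)*s^4/2 + 2*sqrt(2)*s^3 + 3*sqrt(2)*s^2/2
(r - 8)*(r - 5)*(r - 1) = r^3 - 14*r^2 + 53*r - 40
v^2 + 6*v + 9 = (v + 3)^2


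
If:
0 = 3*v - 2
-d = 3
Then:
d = -3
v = 2/3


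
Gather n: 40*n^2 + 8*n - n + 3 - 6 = 40*n^2 + 7*n - 3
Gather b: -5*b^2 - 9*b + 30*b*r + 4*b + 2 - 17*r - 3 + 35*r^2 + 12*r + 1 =-5*b^2 + b*(30*r - 5) + 35*r^2 - 5*r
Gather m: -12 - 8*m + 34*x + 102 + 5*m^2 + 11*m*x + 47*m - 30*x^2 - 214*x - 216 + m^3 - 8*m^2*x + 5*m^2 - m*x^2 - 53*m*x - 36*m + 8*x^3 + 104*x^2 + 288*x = m^3 + m^2*(10 - 8*x) + m*(-x^2 - 42*x + 3) + 8*x^3 + 74*x^2 + 108*x - 126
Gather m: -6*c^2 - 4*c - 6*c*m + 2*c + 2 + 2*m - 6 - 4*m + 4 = -6*c^2 - 2*c + m*(-6*c - 2)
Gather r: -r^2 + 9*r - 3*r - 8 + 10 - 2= -r^2 + 6*r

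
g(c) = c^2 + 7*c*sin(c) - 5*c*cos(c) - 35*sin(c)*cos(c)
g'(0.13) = -36.63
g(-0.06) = 2.42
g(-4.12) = -2.24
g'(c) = 5*c*sin(c) + 7*c*cos(c) + 2*c + 35*sin(c)^2 + 7*sin(c) - 35*cos(c)^2 - 5*cos(c)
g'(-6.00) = -93.09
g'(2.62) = -13.93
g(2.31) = 42.49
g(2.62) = 42.48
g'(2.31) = 14.03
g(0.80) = -15.62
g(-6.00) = 43.68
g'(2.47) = -0.54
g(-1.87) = 3.39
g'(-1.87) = 32.76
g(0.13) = -5.01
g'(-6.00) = -93.09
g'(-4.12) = 12.55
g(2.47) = 43.58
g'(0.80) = 10.93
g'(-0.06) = -40.68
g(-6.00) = 43.68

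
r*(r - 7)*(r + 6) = r^3 - r^2 - 42*r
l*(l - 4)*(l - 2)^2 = l^4 - 8*l^3 + 20*l^2 - 16*l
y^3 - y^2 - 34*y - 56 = (y - 7)*(y + 2)*(y + 4)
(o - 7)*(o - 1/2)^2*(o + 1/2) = o^4 - 15*o^3/2 + 13*o^2/4 + 15*o/8 - 7/8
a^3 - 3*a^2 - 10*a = a*(a - 5)*(a + 2)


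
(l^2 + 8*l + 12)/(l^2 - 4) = (l + 6)/(l - 2)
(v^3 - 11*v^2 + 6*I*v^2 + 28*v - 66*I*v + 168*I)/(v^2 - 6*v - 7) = (v^2 + v*(-4 + 6*I) - 24*I)/(v + 1)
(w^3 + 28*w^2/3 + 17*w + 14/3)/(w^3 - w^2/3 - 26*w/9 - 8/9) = 3*(w^2 + 9*w + 14)/(3*w^2 - 2*w - 8)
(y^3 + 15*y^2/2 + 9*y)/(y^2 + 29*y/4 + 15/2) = 2*y*(2*y + 3)/(4*y + 5)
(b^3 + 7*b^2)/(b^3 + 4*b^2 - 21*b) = b/(b - 3)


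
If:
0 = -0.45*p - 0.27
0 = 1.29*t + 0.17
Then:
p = -0.60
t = -0.13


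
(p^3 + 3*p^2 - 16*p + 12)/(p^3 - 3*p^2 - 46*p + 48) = (p - 2)/(p - 8)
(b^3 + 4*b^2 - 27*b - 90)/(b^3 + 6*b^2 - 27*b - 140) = (b^2 + 9*b + 18)/(b^2 + 11*b + 28)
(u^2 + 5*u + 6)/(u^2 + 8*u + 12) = (u + 3)/(u + 6)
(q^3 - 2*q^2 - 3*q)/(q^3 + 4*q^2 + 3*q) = (q - 3)/(q + 3)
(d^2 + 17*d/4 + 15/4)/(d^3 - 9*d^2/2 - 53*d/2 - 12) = (4*d + 5)/(2*(2*d^2 - 15*d - 8))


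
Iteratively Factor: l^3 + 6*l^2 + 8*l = (l + 2)*(l^2 + 4*l) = (l + 2)*(l + 4)*(l)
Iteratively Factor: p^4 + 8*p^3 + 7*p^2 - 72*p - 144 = (p + 4)*(p^3 + 4*p^2 - 9*p - 36) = (p + 4)^2*(p^2 - 9) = (p - 3)*(p + 4)^2*(p + 3)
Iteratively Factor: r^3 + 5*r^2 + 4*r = (r)*(r^2 + 5*r + 4) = r*(r + 1)*(r + 4)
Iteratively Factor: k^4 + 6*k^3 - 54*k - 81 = (k + 3)*(k^3 + 3*k^2 - 9*k - 27) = (k - 3)*(k + 3)*(k^2 + 6*k + 9) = (k - 3)*(k + 3)^2*(k + 3)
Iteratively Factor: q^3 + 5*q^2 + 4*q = (q + 1)*(q^2 + 4*q) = q*(q + 1)*(q + 4)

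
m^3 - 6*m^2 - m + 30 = (m - 5)*(m - 3)*(m + 2)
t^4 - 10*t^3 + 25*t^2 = t^2*(t - 5)^2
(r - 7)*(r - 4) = r^2 - 11*r + 28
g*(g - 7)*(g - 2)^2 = g^4 - 11*g^3 + 32*g^2 - 28*g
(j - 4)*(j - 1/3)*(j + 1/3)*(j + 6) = j^4 + 2*j^3 - 217*j^2/9 - 2*j/9 + 8/3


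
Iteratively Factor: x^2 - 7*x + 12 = (x - 4)*(x - 3)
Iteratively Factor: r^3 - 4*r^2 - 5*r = (r)*(r^2 - 4*r - 5) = r*(r - 5)*(r + 1)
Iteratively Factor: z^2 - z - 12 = (z + 3)*(z - 4)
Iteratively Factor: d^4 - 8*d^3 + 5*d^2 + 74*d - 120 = (d - 5)*(d^3 - 3*d^2 - 10*d + 24) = (d - 5)*(d - 2)*(d^2 - d - 12) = (d - 5)*(d - 4)*(d - 2)*(d + 3)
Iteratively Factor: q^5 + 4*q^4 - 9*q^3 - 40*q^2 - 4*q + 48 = (q + 2)*(q^4 + 2*q^3 - 13*q^2 - 14*q + 24) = (q + 2)*(q + 4)*(q^3 - 2*q^2 - 5*q + 6) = (q - 3)*(q + 2)*(q + 4)*(q^2 + q - 2) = (q - 3)*(q - 1)*(q + 2)*(q + 4)*(q + 2)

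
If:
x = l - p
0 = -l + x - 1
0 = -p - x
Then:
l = 0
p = -1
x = 1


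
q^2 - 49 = (q - 7)*(q + 7)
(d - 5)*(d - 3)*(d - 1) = d^3 - 9*d^2 + 23*d - 15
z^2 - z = z*(z - 1)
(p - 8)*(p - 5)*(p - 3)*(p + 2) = p^4 - 14*p^3 + 47*p^2 + 38*p - 240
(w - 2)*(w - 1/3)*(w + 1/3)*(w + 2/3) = w^4 - 4*w^3/3 - 13*w^2/9 + 4*w/27 + 4/27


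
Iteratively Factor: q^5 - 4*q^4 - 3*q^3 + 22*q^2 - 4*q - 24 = (q - 2)*(q^4 - 2*q^3 - 7*q^2 + 8*q + 12) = (q - 2)*(q + 1)*(q^3 - 3*q^2 - 4*q + 12) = (q - 2)^2*(q + 1)*(q^2 - q - 6) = (q - 2)^2*(q + 1)*(q + 2)*(q - 3)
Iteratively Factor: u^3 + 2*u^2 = (u)*(u^2 + 2*u) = u*(u + 2)*(u)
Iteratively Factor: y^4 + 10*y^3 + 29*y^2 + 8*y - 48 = (y + 3)*(y^3 + 7*y^2 + 8*y - 16) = (y - 1)*(y + 3)*(y^2 + 8*y + 16) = (y - 1)*(y + 3)*(y + 4)*(y + 4)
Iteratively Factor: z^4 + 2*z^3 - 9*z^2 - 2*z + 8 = (z + 1)*(z^3 + z^2 - 10*z + 8) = (z - 2)*(z + 1)*(z^2 + 3*z - 4) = (z - 2)*(z + 1)*(z + 4)*(z - 1)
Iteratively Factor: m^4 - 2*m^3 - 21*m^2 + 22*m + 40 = (m - 2)*(m^3 - 21*m - 20) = (m - 2)*(m + 1)*(m^2 - m - 20) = (m - 2)*(m + 1)*(m + 4)*(m - 5)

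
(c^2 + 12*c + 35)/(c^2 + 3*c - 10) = (c + 7)/(c - 2)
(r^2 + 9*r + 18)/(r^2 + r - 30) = (r + 3)/(r - 5)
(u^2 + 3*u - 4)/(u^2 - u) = (u + 4)/u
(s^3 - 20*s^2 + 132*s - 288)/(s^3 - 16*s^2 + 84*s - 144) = (s - 8)/(s - 4)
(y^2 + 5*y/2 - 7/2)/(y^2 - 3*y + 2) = (y + 7/2)/(y - 2)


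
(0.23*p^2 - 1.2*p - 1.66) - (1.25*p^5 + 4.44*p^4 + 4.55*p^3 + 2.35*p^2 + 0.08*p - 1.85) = -1.25*p^5 - 4.44*p^4 - 4.55*p^3 - 2.12*p^2 - 1.28*p + 0.19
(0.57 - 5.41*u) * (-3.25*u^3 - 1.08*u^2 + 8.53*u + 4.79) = 17.5825*u^4 + 3.9903*u^3 - 46.7629*u^2 - 21.0518*u + 2.7303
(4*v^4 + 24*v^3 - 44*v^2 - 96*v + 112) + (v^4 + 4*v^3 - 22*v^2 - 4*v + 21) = 5*v^4 + 28*v^3 - 66*v^2 - 100*v + 133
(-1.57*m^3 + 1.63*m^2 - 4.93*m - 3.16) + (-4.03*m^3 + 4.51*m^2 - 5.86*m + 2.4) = -5.6*m^3 + 6.14*m^2 - 10.79*m - 0.76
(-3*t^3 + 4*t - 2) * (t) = -3*t^4 + 4*t^2 - 2*t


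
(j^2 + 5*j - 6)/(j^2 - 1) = (j + 6)/(j + 1)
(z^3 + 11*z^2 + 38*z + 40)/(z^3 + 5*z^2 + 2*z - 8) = (z + 5)/(z - 1)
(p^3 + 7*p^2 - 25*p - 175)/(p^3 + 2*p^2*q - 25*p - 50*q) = (p + 7)/(p + 2*q)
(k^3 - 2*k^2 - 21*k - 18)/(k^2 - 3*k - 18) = k + 1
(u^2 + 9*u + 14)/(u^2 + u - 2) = (u + 7)/(u - 1)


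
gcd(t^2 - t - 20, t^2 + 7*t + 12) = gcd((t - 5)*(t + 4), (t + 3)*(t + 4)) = t + 4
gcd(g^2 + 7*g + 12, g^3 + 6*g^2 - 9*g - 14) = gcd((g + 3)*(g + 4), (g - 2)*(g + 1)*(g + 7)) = 1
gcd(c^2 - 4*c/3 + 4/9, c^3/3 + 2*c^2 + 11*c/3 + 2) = 1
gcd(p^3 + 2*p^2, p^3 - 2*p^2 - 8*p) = p^2 + 2*p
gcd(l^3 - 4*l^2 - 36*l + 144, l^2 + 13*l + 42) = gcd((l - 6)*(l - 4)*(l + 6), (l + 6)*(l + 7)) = l + 6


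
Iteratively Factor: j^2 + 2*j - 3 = (j - 1)*(j + 3)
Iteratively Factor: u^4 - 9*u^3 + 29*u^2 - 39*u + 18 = (u - 3)*(u^3 - 6*u^2 + 11*u - 6) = (u - 3)*(u - 1)*(u^2 - 5*u + 6) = (u - 3)^2*(u - 1)*(u - 2)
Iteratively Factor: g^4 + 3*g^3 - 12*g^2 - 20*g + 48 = (g - 2)*(g^3 + 5*g^2 - 2*g - 24) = (g - 2)^2*(g^2 + 7*g + 12) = (g - 2)^2*(g + 3)*(g + 4)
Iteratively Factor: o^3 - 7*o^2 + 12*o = (o - 3)*(o^2 - 4*o) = o*(o - 3)*(o - 4)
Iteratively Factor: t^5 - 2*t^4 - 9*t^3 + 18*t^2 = (t + 3)*(t^4 - 5*t^3 + 6*t^2) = (t - 2)*(t + 3)*(t^3 - 3*t^2) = (t - 3)*(t - 2)*(t + 3)*(t^2) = t*(t - 3)*(t - 2)*(t + 3)*(t)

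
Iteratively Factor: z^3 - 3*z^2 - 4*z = (z - 4)*(z^2 + z) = z*(z - 4)*(z + 1)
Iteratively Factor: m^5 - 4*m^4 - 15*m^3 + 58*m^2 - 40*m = (m - 2)*(m^4 - 2*m^3 - 19*m^2 + 20*m) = m*(m - 2)*(m^3 - 2*m^2 - 19*m + 20) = m*(m - 2)*(m - 1)*(m^2 - m - 20) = m*(m - 5)*(m - 2)*(m - 1)*(m + 4)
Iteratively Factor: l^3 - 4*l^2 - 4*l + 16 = (l - 2)*(l^2 - 2*l - 8) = (l - 2)*(l + 2)*(l - 4)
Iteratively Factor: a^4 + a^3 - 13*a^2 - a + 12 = (a + 4)*(a^3 - 3*a^2 - a + 3) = (a + 1)*(a + 4)*(a^2 - 4*a + 3) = (a - 1)*(a + 1)*(a + 4)*(a - 3)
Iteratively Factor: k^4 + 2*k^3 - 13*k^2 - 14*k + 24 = (k - 3)*(k^3 + 5*k^2 + 2*k - 8) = (k - 3)*(k + 4)*(k^2 + k - 2) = (k - 3)*(k + 2)*(k + 4)*(k - 1)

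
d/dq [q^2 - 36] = 2*q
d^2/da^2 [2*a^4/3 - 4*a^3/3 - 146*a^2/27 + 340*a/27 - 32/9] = 8*a^2 - 8*a - 292/27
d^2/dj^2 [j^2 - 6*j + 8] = 2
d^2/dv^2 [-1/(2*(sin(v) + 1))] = (sin(v) - 2)/(2*(sin(v) + 1)^2)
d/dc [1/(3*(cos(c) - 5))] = sin(c)/(3*(cos(c) - 5)^2)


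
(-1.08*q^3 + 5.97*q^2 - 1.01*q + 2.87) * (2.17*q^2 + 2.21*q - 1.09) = -2.3436*q^5 + 10.5681*q^4 + 12.1792*q^3 - 2.5115*q^2 + 7.4436*q - 3.1283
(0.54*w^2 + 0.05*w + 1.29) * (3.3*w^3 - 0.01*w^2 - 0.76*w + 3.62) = 1.782*w^5 + 0.1596*w^4 + 3.8461*w^3 + 1.9039*w^2 - 0.7994*w + 4.6698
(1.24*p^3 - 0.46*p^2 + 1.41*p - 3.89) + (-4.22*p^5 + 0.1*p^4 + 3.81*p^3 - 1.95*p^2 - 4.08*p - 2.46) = -4.22*p^5 + 0.1*p^4 + 5.05*p^3 - 2.41*p^2 - 2.67*p - 6.35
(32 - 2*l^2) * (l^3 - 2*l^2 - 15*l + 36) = -2*l^5 + 4*l^4 + 62*l^3 - 136*l^2 - 480*l + 1152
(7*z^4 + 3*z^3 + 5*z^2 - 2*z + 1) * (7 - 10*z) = -70*z^5 + 19*z^4 - 29*z^3 + 55*z^2 - 24*z + 7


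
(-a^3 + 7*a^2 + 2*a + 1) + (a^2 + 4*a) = -a^3 + 8*a^2 + 6*a + 1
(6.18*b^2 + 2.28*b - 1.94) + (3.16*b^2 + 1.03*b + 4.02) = 9.34*b^2 + 3.31*b + 2.08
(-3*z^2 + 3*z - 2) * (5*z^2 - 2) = -15*z^4 + 15*z^3 - 4*z^2 - 6*z + 4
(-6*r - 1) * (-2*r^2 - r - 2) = 12*r^3 + 8*r^2 + 13*r + 2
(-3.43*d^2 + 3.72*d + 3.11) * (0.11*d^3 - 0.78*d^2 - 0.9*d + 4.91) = -0.3773*d^5 + 3.0846*d^4 + 0.5275*d^3 - 22.6151*d^2 + 15.4662*d + 15.2701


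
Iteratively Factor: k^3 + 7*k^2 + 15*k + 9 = (k + 1)*(k^2 + 6*k + 9) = (k + 1)*(k + 3)*(k + 3)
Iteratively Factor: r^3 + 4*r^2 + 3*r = (r + 1)*(r^2 + 3*r) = r*(r + 1)*(r + 3)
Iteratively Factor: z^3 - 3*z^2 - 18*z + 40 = (z - 5)*(z^2 + 2*z - 8) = (z - 5)*(z + 4)*(z - 2)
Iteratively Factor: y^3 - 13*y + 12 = (y + 4)*(y^2 - 4*y + 3) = (y - 3)*(y + 4)*(y - 1)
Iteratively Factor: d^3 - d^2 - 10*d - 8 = (d + 1)*(d^2 - 2*d - 8) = (d - 4)*(d + 1)*(d + 2)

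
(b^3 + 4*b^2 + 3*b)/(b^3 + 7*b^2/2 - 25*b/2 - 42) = 2*b*(b + 1)/(2*b^2 + b - 28)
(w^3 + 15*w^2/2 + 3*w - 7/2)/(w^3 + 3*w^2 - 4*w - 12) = (2*w^3 + 15*w^2 + 6*w - 7)/(2*(w^3 + 3*w^2 - 4*w - 12))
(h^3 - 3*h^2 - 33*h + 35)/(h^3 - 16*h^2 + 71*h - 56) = (h + 5)/(h - 8)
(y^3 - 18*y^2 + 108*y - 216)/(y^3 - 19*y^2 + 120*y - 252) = (y - 6)/(y - 7)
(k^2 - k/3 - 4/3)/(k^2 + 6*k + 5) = (k - 4/3)/(k + 5)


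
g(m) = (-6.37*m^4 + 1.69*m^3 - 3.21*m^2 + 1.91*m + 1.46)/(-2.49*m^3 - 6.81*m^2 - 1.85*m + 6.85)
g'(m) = (7.47*m^2 + 13.62*m + 1.85)*(-6.37*m^4 + 1.69*m^3 - 3.21*m^2 + 1.91*m + 1.46)/(-2.49*m^3 - 6.81*m^2 - 1.85*m + 6.85)^2 + (-25.48*m^3 + 5.07*m^2 - 6.42*m + 1.91)/(-2.49*m^3 - 6.81*m^2 - 1.85*m + 6.85) = (15.8613*m^6 + 86.7594*m^5 + 15.8517*m^4 - 171.2792*m^3 + 64.5813*m^2 - 24.0918*m + 15.7845)/(6.2001*m^6 + 33.9138*m^5 + 55.5891*m^4 - 8.916*m^3 - 89.8745*m^2 - 25.345*m + 46.9225)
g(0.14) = 0.26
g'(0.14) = 0.32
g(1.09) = 1.09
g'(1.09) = 0.64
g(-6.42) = -28.75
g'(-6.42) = 1.52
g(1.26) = 1.23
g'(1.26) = 0.98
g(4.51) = 6.88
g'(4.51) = 2.12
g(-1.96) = -39.61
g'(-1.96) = 23.91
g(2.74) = 3.40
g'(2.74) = 1.77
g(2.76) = 3.43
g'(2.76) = 1.78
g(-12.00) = -40.43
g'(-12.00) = 2.35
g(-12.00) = -40.43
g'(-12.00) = 2.35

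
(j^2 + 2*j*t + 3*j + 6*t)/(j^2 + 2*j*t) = (j + 3)/j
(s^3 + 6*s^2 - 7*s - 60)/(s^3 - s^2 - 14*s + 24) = (s + 5)/(s - 2)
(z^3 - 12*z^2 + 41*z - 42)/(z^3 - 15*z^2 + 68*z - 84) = (z - 3)/(z - 6)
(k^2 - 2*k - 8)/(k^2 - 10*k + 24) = (k + 2)/(k - 6)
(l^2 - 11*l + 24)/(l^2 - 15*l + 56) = (l - 3)/(l - 7)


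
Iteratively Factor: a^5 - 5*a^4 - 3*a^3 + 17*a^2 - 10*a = (a - 1)*(a^4 - 4*a^3 - 7*a^2 + 10*a) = a*(a - 1)*(a^3 - 4*a^2 - 7*a + 10) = a*(a - 1)*(a + 2)*(a^2 - 6*a + 5) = a*(a - 1)^2*(a + 2)*(a - 5)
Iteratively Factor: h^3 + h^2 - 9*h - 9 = (h - 3)*(h^2 + 4*h + 3) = (h - 3)*(h + 3)*(h + 1)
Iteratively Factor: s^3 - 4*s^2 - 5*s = (s + 1)*(s^2 - 5*s) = s*(s + 1)*(s - 5)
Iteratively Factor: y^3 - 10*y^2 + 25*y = (y)*(y^2 - 10*y + 25) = y*(y - 5)*(y - 5)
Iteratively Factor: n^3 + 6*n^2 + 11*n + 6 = (n + 1)*(n^2 + 5*n + 6) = (n + 1)*(n + 3)*(n + 2)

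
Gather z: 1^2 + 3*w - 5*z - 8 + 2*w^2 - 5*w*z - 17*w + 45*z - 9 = 2*w^2 - 14*w + z*(40 - 5*w) - 16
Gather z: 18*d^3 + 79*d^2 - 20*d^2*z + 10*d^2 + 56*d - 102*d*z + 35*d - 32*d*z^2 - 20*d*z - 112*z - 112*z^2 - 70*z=18*d^3 + 89*d^2 + 91*d + z^2*(-32*d - 112) + z*(-20*d^2 - 122*d - 182)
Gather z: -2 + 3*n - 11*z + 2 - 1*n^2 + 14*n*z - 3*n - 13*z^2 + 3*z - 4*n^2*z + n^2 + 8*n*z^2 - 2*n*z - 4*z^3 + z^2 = -4*z^3 + z^2*(8*n - 12) + z*(-4*n^2 + 12*n - 8)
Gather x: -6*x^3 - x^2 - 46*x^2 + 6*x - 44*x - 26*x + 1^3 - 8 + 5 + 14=-6*x^3 - 47*x^2 - 64*x + 12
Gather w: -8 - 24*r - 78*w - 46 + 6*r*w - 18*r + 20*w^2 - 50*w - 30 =-42*r + 20*w^2 + w*(6*r - 128) - 84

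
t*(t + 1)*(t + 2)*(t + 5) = t^4 + 8*t^3 + 17*t^2 + 10*t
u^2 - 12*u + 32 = (u - 8)*(u - 4)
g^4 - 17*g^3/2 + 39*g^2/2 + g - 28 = (g - 4)*(g - 7/2)*(g - 2)*(g + 1)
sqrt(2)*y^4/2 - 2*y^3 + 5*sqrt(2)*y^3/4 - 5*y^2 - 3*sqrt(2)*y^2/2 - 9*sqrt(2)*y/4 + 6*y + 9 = (y - 3/2)*(y + 3)*(y - 2*sqrt(2))*(sqrt(2)*y/2 + sqrt(2)/2)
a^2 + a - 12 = (a - 3)*(a + 4)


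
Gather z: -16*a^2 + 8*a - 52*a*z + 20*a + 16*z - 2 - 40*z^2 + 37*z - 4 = -16*a^2 + 28*a - 40*z^2 + z*(53 - 52*a) - 6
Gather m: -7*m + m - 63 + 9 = -6*m - 54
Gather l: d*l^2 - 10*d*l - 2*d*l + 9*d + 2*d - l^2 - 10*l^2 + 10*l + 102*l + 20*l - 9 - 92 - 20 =11*d + l^2*(d - 11) + l*(132 - 12*d) - 121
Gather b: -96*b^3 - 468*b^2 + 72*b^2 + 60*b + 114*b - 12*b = -96*b^3 - 396*b^2 + 162*b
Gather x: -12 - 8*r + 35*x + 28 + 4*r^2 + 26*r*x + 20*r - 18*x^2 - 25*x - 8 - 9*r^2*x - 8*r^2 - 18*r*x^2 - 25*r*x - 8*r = -4*r^2 + 4*r + x^2*(-18*r - 18) + x*(-9*r^2 + r + 10) + 8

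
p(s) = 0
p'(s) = 0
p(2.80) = 0.00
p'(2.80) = 0.00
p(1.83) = 0.00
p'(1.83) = 0.00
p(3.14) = 0.00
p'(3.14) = 0.00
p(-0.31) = 0.00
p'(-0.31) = 0.00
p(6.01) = 0.00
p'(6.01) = 0.00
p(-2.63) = 0.00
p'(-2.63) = 0.00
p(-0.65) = 0.00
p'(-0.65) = 0.00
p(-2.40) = 0.00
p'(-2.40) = 0.00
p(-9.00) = 0.00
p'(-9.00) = 0.00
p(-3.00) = 0.00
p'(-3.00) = 0.00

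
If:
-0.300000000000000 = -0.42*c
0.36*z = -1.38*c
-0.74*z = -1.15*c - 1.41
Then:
No Solution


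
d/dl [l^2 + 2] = 2*l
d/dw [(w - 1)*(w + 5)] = 2*w + 4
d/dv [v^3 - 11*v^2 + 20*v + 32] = 3*v^2 - 22*v + 20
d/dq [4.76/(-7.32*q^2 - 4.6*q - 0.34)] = (69.6864*q + 21.896)/(7.32*q^2 + 4.6*q + 0.34)^2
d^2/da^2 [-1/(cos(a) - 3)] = (cos(a)^2 + 3*cos(a) - 2)/(cos(a) - 3)^3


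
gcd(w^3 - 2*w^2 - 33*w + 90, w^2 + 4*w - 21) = w - 3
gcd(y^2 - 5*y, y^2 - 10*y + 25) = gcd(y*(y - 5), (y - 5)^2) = y - 5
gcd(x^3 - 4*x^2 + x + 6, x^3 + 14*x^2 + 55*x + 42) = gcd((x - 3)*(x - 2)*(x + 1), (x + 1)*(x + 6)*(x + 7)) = x + 1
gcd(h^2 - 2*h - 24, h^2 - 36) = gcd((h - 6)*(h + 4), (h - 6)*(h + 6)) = h - 6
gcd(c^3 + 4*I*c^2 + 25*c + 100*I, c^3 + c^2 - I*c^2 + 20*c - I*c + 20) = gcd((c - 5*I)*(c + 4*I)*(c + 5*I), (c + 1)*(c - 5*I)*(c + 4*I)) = c^2 - I*c + 20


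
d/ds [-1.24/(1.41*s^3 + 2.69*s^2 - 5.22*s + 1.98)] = (5.2452*s^2 + 6.6712*s - 6.4728)/(1.41*s^3 + 2.69*s^2 - 5.22*s + 1.98)^2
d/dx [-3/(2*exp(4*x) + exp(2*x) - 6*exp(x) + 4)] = 6*(4*exp(3*x) + exp(x) - 3)*exp(x)/(2*exp(4*x) + exp(2*x) - 6*exp(x) + 4)^2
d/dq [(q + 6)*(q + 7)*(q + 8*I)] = 3*q^2 + q*(26 + 16*I) + 42 + 104*I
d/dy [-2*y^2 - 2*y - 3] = -4*y - 2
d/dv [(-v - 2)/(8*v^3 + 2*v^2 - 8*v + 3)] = (-8*v^3 - 2*v^2 + 8*v + 4*(v + 2)*(6*v^2 + v - 2) - 3)/(8*v^3 + 2*v^2 - 8*v + 3)^2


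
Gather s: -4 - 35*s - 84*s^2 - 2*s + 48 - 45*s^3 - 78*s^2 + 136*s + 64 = -45*s^3 - 162*s^2 + 99*s + 108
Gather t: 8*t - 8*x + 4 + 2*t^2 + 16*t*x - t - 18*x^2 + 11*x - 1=2*t^2 + t*(16*x + 7) - 18*x^2 + 3*x + 3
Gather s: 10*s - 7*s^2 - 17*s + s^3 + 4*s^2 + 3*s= s^3 - 3*s^2 - 4*s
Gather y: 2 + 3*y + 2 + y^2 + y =y^2 + 4*y + 4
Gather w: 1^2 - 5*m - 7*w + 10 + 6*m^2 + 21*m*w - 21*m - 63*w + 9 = 6*m^2 - 26*m + w*(21*m - 70) + 20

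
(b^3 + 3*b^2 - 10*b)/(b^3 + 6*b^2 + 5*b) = (b - 2)/(b + 1)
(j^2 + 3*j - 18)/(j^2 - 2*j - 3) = (j + 6)/(j + 1)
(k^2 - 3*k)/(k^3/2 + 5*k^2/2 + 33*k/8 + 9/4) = 8*k*(k - 3)/(4*k^3 + 20*k^2 + 33*k + 18)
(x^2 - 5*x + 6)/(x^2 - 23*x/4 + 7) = 4*(x^2 - 5*x + 6)/(4*x^2 - 23*x + 28)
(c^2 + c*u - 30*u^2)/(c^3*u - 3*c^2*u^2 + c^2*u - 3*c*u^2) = (c^2 + c*u - 30*u^2)/(c*u*(c^2 - 3*c*u + c - 3*u))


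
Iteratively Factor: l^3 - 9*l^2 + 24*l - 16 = (l - 1)*(l^2 - 8*l + 16) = (l - 4)*(l - 1)*(l - 4)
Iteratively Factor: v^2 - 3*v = (v - 3)*(v)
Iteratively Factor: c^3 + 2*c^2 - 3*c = (c - 1)*(c^2 + 3*c) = c*(c - 1)*(c + 3)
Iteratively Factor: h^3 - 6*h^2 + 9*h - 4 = (h - 1)*(h^2 - 5*h + 4) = (h - 1)^2*(h - 4)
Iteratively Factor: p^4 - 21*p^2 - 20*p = (p + 4)*(p^3 - 4*p^2 - 5*p) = (p - 5)*(p + 4)*(p^2 + p) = p*(p - 5)*(p + 4)*(p + 1)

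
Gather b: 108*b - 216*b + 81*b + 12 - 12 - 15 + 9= -27*b - 6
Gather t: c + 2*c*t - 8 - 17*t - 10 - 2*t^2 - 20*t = c - 2*t^2 + t*(2*c - 37) - 18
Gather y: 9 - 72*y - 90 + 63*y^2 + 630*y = 63*y^2 + 558*y - 81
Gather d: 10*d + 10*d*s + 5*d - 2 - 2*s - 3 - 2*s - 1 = d*(10*s + 15) - 4*s - 6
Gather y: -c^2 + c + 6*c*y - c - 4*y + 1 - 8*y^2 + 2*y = -c^2 - 8*y^2 + y*(6*c - 2) + 1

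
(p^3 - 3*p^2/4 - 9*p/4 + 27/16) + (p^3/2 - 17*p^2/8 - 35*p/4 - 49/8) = 3*p^3/2 - 23*p^2/8 - 11*p - 71/16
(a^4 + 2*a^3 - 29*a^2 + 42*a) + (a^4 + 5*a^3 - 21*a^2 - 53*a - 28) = 2*a^4 + 7*a^3 - 50*a^2 - 11*a - 28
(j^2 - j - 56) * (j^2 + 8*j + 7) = j^4 + 7*j^3 - 57*j^2 - 455*j - 392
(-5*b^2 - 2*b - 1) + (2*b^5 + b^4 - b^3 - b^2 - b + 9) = 2*b^5 + b^4 - b^3 - 6*b^2 - 3*b + 8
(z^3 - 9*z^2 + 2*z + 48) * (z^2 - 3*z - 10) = z^5 - 12*z^4 + 19*z^3 + 132*z^2 - 164*z - 480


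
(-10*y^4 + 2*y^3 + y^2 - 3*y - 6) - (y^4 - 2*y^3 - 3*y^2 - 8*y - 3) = -11*y^4 + 4*y^3 + 4*y^2 + 5*y - 3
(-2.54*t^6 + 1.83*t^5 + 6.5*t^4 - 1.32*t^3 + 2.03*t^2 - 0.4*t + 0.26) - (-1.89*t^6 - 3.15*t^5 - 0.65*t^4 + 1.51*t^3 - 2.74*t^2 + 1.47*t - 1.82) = -0.65*t^6 + 4.98*t^5 + 7.15*t^4 - 2.83*t^3 + 4.77*t^2 - 1.87*t + 2.08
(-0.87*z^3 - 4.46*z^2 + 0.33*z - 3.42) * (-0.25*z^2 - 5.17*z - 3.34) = 0.2175*z^5 + 5.6129*z^4 + 25.8815*z^3 + 14.0453*z^2 + 16.5792*z + 11.4228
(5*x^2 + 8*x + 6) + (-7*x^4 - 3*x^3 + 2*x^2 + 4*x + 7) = -7*x^4 - 3*x^3 + 7*x^2 + 12*x + 13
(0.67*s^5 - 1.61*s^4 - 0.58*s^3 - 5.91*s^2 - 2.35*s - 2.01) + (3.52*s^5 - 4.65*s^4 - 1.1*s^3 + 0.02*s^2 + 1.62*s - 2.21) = 4.19*s^5 - 6.26*s^4 - 1.68*s^3 - 5.89*s^2 - 0.73*s - 4.22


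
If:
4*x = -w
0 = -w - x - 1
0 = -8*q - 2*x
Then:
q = -1/12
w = -4/3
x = 1/3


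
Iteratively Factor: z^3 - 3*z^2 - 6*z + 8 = (z - 1)*(z^2 - 2*z - 8) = (z - 1)*(z + 2)*(z - 4)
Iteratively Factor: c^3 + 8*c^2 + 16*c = (c + 4)*(c^2 + 4*c) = (c + 4)^2*(c)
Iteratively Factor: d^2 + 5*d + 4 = (d + 1)*(d + 4)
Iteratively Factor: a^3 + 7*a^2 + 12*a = (a + 3)*(a^2 + 4*a) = a*(a + 3)*(a + 4)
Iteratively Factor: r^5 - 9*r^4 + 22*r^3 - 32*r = (r - 4)*(r^4 - 5*r^3 + 2*r^2 + 8*r) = (r - 4)^2*(r^3 - r^2 - 2*r) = (r - 4)^2*(r + 1)*(r^2 - 2*r) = (r - 4)^2*(r - 2)*(r + 1)*(r)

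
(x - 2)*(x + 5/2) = x^2 + x/2 - 5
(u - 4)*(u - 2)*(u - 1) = u^3 - 7*u^2 + 14*u - 8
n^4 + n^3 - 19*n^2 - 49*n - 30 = (n - 5)*(n + 1)*(n + 2)*(n + 3)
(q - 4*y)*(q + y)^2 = q^3 - 2*q^2*y - 7*q*y^2 - 4*y^3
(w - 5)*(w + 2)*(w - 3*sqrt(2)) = w^3 - 3*sqrt(2)*w^2 - 3*w^2 - 10*w + 9*sqrt(2)*w + 30*sqrt(2)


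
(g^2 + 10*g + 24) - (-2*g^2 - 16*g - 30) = 3*g^2 + 26*g + 54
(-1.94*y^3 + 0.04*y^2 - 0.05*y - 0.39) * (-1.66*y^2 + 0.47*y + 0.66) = 3.2204*y^5 - 0.9782*y^4 - 1.1786*y^3 + 0.6503*y^2 - 0.2163*y - 0.2574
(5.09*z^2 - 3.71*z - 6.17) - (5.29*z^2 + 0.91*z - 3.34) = -0.2*z^2 - 4.62*z - 2.83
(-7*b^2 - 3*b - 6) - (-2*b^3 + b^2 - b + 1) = 2*b^3 - 8*b^2 - 2*b - 7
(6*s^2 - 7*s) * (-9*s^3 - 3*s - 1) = -54*s^5 + 63*s^4 - 18*s^3 + 15*s^2 + 7*s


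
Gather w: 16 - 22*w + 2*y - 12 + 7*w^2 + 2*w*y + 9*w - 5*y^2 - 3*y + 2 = 7*w^2 + w*(2*y - 13) - 5*y^2 - y + 6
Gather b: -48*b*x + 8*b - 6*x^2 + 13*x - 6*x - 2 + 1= b*(8 - 48*x) - 6*x^2 + 7*x - 1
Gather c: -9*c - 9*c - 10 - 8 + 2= -18*c - 16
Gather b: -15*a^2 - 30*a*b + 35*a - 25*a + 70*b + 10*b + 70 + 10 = -15*a^2 + 10*a + b*(80 - 30*a) + 80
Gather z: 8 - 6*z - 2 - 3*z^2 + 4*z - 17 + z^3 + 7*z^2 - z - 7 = z^3 + 4*z^2 - 3*z - 18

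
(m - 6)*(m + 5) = m^2 - m - 30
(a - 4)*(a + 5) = a^2 + a - 20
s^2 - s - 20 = (s - 5)*(s + 4)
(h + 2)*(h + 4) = h^2 + 6*h + 8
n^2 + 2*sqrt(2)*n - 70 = (n - 5*sqrt(2))*(n + 7*sqrt(2))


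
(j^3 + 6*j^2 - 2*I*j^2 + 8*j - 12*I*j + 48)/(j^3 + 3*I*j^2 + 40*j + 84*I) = (j^2 + j*(6 - 4*I) - 24*I)/(j^2 + I*j + 42)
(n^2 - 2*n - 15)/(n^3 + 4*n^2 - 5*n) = (n^2 - 2*n - 15)/(n*(n^2 + 4*n - 5))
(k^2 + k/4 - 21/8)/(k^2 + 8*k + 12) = (k^2 + k/4 - 21/8)/(k^2 + 8*k + 12)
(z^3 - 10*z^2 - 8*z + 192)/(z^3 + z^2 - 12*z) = (z^2 - 14*z + 48)/(z*(z - 3))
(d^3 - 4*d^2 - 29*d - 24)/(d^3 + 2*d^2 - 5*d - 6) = (d - 8)/(d - 2)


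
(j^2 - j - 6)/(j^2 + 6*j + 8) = (j - 3)/(j + 4)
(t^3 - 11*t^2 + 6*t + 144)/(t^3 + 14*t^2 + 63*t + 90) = (t^2 - 14*t + 48)/(t^2 + 11*t + 30)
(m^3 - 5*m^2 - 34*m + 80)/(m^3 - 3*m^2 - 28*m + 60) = (m - 8)/(m - 6)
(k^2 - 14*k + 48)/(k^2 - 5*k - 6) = (k - 8)/(k + 1)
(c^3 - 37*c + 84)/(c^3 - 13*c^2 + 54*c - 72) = (c + 7)/(c - 6)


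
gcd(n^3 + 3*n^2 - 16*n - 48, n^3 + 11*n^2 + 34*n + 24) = n + 4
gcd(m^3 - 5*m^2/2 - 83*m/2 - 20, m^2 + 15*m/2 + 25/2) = m + 5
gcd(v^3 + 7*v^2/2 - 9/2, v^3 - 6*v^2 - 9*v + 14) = v - 1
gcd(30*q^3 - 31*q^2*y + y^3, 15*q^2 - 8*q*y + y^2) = -5*q + y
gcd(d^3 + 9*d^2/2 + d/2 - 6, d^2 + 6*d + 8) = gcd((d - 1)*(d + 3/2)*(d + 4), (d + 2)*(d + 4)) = d + 4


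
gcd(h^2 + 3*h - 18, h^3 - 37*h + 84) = h - 3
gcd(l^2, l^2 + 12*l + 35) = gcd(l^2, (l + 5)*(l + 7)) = 1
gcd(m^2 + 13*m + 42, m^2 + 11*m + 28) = m + 7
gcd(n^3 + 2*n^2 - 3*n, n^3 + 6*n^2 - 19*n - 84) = n + 3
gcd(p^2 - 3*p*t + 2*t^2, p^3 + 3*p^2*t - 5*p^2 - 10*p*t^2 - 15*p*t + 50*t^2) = p - 2*t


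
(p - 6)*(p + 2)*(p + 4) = p^3 - 28*p - 48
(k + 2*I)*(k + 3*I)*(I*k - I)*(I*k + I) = -k^4 - 5*I*k^3 + 7*k^2 + 5*I*k - 6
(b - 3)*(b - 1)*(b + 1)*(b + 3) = b^4 - 10*b^2 + 9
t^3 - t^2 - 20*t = t*(t - 5)*(t + 4)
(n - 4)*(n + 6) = n^2 + 2*n - 24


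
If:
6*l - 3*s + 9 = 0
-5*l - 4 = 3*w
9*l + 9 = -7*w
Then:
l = -1/8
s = 11/4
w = -9/8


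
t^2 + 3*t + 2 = (t + 1)*(t + 2)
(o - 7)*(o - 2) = o^2 - 9*o + 14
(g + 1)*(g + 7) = g^2 + 8*g + 7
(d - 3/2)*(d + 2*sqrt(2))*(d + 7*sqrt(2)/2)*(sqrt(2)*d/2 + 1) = sqrt(2)*d^4/2 - 3*sqrt(2)*d^3/4 + 13*d^3/2 - 39*d^2/4 + 25*sqrt(2)*d^2/2 - 75*sqrt(2)*d/4 + 14*d - 21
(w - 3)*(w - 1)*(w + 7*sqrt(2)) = w^3 - 4*w^2 + 7*sqrt(2)*w^2 - 28*sqrt(2)*w + 3*w + 21*sqrt(2)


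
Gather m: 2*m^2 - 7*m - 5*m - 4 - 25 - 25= 2*m^2 - 12*m - 54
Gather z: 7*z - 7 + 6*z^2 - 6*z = 6*z^2 + z - 7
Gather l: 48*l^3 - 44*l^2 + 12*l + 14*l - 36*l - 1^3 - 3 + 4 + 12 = 48*l^3 - 44*l^2 - 10*l + 12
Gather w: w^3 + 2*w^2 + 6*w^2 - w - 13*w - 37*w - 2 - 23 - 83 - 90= w^3 + 8*w^2 - 51*w - 198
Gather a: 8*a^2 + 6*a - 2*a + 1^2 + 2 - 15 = 8*a^2 + 4*a - 12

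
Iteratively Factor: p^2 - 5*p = (p)*(p - 5)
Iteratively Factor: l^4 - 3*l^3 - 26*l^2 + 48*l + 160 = (l + 4)*(l^3 - 7*l^2 + 2*l + 40) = (l - 5)*(l + 4)*(l^2 - 2*l - 8) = (l - 5)*(l - 4)*(l + 4)*(l + 2)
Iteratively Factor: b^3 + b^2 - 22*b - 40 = (b + 2)*(b^2 - b - 20) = (b - 5)*(b + 2)*(b + 4)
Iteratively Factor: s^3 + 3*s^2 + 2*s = (s)*(s^2 + 3*s + 2) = s*(s + 1)*(s + 2)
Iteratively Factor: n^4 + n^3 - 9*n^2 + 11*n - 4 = (n - 1)*(n^3 + 2*n^2 - 7*n + 4) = (n - 1)^2*(n^2 + 3*n - 4) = (n - 1)^2*(n + 4)*(n - 1)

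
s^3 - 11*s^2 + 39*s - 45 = (s - 5)*(s - 3)^2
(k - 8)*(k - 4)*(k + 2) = k^3 - 10*k^2 + 8*k + 64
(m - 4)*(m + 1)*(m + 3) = m^3 - 13*m - 12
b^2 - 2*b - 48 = (b - 8)*(b + 6)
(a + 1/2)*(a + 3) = a^2 + 7*a/2 + 3/2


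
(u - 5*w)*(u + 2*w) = u^2 - 3*u*w - 10*w^2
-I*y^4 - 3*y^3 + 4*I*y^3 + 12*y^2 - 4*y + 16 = (y - 4)*(y - 2*I)^2*(-I*y + 1)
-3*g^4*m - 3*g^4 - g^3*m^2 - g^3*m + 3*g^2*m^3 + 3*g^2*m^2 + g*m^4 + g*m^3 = (-g + m)*(g + m)*(3*g + m)*(g*m + g)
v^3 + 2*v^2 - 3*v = v*(v - 1)*(v + 3)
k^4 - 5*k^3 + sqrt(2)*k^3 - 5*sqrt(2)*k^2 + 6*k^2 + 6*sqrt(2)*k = k*(k - 3)*(k - 2)*(k + sqrt(2))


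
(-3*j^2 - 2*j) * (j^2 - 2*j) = -3*j^4 + 4*j^3 + 4*j^2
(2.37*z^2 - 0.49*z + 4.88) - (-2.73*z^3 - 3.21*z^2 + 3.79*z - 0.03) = 2.73*z^3 + 5.58*z^2 - 4.28*z + 4.91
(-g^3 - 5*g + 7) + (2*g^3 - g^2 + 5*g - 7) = g^3 - g^2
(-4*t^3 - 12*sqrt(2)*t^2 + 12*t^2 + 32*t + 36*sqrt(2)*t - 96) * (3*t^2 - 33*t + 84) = -12*t^5 - 36*sqrt(2)*t^4 + 168*t^4 - 636*t^3 + 504*sqrt(2)*t^3 - 2196*sqrt(2)*t^2 - 336*t^2 + 3024*sqrt(2)*t + 5856*t - 8064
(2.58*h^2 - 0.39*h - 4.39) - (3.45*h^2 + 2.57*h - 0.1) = -0.87*h^2 - 2.96*h - 4.29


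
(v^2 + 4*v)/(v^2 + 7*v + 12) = v/(v + 3)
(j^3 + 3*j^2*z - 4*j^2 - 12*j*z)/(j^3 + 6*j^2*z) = (j^2 + 3*j*z - 4*j - 12*z)/(j*(j + 6*z))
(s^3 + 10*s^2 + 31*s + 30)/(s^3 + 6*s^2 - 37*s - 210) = (s^2 + 5*s + 6)/(s^2 + s - 42)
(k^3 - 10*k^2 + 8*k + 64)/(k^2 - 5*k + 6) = (k^3 - 10*k^2 + 8*k + 64)/(k^2 - 5*k + 6)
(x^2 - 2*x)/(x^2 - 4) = x/(x + 2)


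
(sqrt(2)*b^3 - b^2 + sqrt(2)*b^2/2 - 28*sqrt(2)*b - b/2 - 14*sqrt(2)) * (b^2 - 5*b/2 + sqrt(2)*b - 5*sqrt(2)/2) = sqrt(2)*b^5 - 2*sqrt(2)*b^4 + b^4 - 121*sqrt(2)*b^3/4 - 2*b^3 - 229*b^2/4 + 58*sqrt(2)*b^2 + 145*sqrt(2)*b/4 + 112*b + 70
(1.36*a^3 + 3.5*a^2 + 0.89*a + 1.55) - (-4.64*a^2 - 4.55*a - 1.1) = 1.36*a^3 + 8.14*a^2 + 5.44*a + 2.65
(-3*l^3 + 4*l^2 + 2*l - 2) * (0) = 0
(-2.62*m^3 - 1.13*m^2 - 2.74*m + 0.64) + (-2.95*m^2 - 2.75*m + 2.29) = -2.62*m^3 - 4.08*m^2 - 5.49*m + 2.93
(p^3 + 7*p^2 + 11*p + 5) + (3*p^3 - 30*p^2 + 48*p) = 4*p^3 - 23*p^2 + 59*p + 5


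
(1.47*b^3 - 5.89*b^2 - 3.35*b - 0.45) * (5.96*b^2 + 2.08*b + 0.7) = 8.7612*b^5 - 32.0468*b^4 - 31.1882*b^3 - 13.773*b^2 - 3.281*b - 0.315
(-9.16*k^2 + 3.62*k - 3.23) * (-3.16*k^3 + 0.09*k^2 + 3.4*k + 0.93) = 28.9456*k^5 - 12.2636*k^4 - 20.6114*k^3 + 3.4985*k^2 - 7.6154*k - 3.0039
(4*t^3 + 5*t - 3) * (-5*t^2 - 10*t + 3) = -20*t^5 - 40*t^4 - 13*t^3 - 35*t^2 + 45*t - 9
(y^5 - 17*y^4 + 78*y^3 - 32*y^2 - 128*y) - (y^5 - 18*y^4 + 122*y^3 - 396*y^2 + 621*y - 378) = y^4 - 44*y^3 + 364*y^2 - 749*y + 378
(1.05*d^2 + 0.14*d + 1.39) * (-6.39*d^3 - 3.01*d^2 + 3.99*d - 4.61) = -6.7095*d^5 - 4.0551*d^4 - 5.114*d^3 - 8.4658*d^2 + 4.9007*d - 6.4079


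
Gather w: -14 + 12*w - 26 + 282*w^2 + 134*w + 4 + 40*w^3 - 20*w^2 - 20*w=40*w^3 + 262*w^2 + 126*w - 36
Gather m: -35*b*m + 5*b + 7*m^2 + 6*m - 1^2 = 5*b + 7*m^2 + m*(6 - 35*b) - 1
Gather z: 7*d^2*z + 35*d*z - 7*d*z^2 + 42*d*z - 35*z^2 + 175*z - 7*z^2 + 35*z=z^2*(-7*d - 42) + z*(7*d^2 + 77*d + 210)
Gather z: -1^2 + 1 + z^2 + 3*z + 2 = z^2 + 3*z + 2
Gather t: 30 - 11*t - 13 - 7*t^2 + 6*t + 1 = -7*t^2 - 5*t + 18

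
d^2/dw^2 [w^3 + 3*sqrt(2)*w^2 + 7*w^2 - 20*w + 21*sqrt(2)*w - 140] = 6*w + 6*sqrt(2) + 14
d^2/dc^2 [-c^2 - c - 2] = -2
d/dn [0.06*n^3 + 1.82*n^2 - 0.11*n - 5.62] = 0.18*n^2 + 3.64*n - 0.11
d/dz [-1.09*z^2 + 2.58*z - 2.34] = 2.58 - 2.18*z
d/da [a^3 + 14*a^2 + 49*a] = 3*a^2 + 28*a + 49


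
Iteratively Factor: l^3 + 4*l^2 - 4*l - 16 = (l + 2)*(l^2 + 2*l - 8) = (l - 2)*(l + 2)*(l + 4)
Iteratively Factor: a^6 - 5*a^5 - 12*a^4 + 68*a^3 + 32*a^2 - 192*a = (a - 4)*(a^5 - a^4 - 16*a^3 + 4*a^2 + 48*a) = a*(a - 4)*(a^4 - a^3 - 16*a^2 + 4*a + 48) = a*(a - 4)*(a + 2)*(a^3 - 3*a^2 - 10*a + 24) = a*(a - 4)*(a + 2)*(a + 3)*(a^2 - 6*a + 8) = a*(a - 4)^2*(a + 2)*(a + 3)*(a - 2)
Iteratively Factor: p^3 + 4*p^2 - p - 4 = (p - 1)*(p^2 + 5*p + 4) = (p - 1)*(p + 4)*(p + 1)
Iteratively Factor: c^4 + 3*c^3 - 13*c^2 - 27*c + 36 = (c - 1)*(c^3 + 4*c^2 - 9*c - 36) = (c - 3)*(c - 1)*(c^2 + 7*c + 12) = (c - 3)*(c - 1)*(c + 4)*(c + 3)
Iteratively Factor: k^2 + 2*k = (k)*(k + 2)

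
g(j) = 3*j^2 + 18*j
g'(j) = 6*j + 18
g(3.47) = 98.58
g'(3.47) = 38.82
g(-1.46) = -19.89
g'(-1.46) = 9.24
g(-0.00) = 0.00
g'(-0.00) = 18.00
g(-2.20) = -25.08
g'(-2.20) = 4.80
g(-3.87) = -24.73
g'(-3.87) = -5.22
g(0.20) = 3.72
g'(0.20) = 19.20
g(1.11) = 23.68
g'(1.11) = 24.66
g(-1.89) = -23.30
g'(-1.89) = 6.66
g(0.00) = 0.00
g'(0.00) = 18.00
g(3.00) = 81.00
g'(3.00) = 36.00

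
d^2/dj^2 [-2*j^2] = -4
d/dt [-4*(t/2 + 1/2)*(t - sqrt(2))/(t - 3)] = 2*(-t^2 + 6*t - 4*sqrt(2) + 3)/(t^2 - 6*t + 9)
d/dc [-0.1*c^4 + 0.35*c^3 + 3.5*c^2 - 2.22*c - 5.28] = -0.4*c^3 + 1.05*c^2 + 7.0*c - 2.22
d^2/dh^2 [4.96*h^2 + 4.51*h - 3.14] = 9.92000000000000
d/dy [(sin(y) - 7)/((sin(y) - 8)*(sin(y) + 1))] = (14*sin(y) + cos(y)^2 - 58)*cos(y)/((sin(y) - 8)^2*(sin(y) + 1)^2)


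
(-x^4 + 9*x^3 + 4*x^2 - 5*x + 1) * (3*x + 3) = -3*x^5 + 24*x^4 + 39*x^3 - 3*x^2 - 12*x + 3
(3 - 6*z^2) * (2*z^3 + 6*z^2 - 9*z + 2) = -12*z^5 - 36*z^4 + 60*z^3 + 6*z^2 - 27*z + 6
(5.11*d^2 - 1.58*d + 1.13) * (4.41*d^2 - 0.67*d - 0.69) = 22.5351*d^4 - 10.3915*d^3 + 2.516*d^2 + 0.3331*d - 0.7797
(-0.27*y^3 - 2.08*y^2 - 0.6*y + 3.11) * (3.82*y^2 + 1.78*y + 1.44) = -1.0314*y^5 - 8.4262*y^4 - 6.3832*y^3 + 7.817*y^2 + 4.6718*y + 4.4784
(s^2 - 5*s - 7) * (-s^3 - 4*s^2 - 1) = -s^5 + s^4 + 27*s^3 + 27*s^2 + 5*s + 7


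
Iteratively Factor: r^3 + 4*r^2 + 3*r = (r + 1)*(r^2 + 3*r) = r*(r + 1)*(r + 3)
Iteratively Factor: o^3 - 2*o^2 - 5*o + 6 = (o - 1)*(o^2 - o - 6) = (o - 1)*(o + 2)*(o - 3)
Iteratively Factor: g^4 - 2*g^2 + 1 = (g - 1)*(g^3 + g^2 - g - 1) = (g - 1)^2*(g^2 + 2*g + 1) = (g - 1)^2*(g + 1)*(g + 1)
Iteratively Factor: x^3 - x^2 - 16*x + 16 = (x + 4)*(x^2 - 5*x + 4) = (x - 1)*(x + 4)*(x - 4)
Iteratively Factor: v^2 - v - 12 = (v - 4)*(v + 3)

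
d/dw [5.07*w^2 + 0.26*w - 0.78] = 10.14*w + 0.26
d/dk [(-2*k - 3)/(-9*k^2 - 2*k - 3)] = 18*k*(-k - 3)/(81*k^4 + 36*k^3 + 58*k^2 + 12*k + 9)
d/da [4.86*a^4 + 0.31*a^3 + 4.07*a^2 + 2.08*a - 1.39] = 19.44*a^3 + 0.93*a^2 + 8.14*a + 2.08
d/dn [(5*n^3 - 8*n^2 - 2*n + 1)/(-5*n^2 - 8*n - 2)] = (-25*n^4 - 80*n^3 + 24*n^2 + 42*n + 12)/(25*n^4 + 80*n^3 + 84*n^2 + 32*n + 4)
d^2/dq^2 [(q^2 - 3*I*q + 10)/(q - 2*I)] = 24/(q^3 - 6*I*q^2 - 12*q + 8*I)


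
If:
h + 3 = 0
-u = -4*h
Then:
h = -3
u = -12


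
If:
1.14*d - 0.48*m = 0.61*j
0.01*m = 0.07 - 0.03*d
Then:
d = 2.33333333333333 - 0.333333333333333*m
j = 4.36065573770492 - 1.40983606557377*m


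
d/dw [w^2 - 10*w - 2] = 2*w - 10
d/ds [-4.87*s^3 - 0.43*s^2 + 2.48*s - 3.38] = -14.61*s^2 - 0.86*s + 2.48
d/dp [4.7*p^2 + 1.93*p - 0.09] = 9.4*p + 1.93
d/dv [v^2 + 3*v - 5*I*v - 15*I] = 2*v + 3 - 5*I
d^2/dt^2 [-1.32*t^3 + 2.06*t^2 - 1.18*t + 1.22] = 4.12 - 7.92*t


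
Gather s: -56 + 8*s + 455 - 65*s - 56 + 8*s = 343 - 49*s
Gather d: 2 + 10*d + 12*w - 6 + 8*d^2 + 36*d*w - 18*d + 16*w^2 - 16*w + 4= 8*d^2 + d*(36*w - 8) + 16*w^2 - 4*w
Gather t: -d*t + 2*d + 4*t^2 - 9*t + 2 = 2*d + 4*t^2 + t*(-d - 9) + 2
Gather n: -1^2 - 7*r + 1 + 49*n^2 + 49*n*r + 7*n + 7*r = 49*n^2 + n*(49*r + 7)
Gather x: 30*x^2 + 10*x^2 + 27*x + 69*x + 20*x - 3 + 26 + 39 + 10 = 40*x^2 + 116*x + 72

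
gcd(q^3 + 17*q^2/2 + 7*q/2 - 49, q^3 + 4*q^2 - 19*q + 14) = q^2 + 5*q - 14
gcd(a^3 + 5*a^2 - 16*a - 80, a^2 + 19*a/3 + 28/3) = a + 4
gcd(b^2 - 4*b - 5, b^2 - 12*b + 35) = b - 5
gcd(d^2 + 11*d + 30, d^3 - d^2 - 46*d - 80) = d + 5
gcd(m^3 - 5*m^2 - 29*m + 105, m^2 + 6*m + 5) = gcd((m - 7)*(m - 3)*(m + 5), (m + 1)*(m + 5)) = m + 5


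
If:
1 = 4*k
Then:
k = 1/4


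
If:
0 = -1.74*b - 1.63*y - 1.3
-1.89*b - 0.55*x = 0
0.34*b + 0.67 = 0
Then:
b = -1.97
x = 6.77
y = 1.31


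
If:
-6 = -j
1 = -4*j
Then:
No Solution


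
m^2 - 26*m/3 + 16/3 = (m - 8)*(m - 2/3)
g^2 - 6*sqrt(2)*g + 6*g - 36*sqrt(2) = (g + 6)*(g - 6*sqrt(2))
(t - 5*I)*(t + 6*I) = t^2 + I*t + 30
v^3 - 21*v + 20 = (v - 4)*(v - 1)*(v + 5)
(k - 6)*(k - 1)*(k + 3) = k^3 - 4*k^2 - 15*k + 18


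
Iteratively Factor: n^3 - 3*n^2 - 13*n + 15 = (n - 1)*(n^2 - 2*n - 15) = (n - 1)*(n + 3)*(n - 5)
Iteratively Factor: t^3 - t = (t - 1)*(t^2 + t) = (t - 1)*(t + 1)*(t)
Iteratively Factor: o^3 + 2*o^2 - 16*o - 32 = (o - 4)*(o^2 + 6*o + 8) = (o - 4)*(o + 2)*(o + 4)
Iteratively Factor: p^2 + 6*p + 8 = (p + 2)*(p + 4)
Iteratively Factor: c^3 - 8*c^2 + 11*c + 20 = (c - 5)*(c^2 - 3*c - 4) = (c - 5)*(c - 4)*(c + 1)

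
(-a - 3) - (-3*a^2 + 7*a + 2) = 3*a^2 - 8*a - 5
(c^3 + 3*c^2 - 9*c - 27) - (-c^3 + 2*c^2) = 2*c^3 + c^2 - 9*c - 27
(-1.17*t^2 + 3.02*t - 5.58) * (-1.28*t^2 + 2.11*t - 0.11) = 1.4976*t^4 - 6.3343*t^3 + 13.6433*t^2 - 12.106*t + 0.6138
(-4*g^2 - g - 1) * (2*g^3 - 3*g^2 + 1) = -8*g^5 + 10*g^4 + g^3 - g^2 - g - 1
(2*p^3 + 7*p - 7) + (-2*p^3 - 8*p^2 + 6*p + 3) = -8*p^2 + 13*p - 4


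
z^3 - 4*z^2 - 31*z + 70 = (z - 7)*(z - 2)*(z + 5)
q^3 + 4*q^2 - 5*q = q*(q - 1)*(q + 5)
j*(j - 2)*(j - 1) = j^3 - 3*j^2 + 2*j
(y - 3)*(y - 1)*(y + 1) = y^3 - 3*y^2 - y + 3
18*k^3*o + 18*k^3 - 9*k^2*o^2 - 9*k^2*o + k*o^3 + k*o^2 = (-6*k + o)*(-3*k + o)*(k*o + k)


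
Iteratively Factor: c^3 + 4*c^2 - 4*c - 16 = (c + 4)*(c^2 - 4) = (c + 2)*(c + 4)*(c - 2)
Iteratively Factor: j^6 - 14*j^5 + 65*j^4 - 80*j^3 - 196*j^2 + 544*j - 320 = (j - 4)*(j^5 - 10*j^4 + 25*j^3 + 20*j^2 - 116*j + 80) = (j - 5)*(j - 4)*(j^4 - 5*j^3 + 20*j - 16) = (j - 5)*(j - 4)^2*(j^3 - j^2 - 4*j + 4) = (j - 5)*(j - 4)^2*(j + 2)*(j^2 - 3*j + 2) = (j - 5)*(j - 4)^2*(j - 2)*(j + 2)*(j - 1)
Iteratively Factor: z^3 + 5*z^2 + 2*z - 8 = (z + 4)*(z^2 + z - 2) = (z + 2)*(z + 4)*(z - 1)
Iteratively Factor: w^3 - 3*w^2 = (w)*(w^2 - 3*w) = w*(w - 3)*(w)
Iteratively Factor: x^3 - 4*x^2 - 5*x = (x + 1)*(x^2 - 5*x) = x*(x + 1)*(x - 5)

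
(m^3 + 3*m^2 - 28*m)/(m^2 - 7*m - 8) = m*(-m^2 - 3*m + 28)/(-m^2 + 7*m + 8)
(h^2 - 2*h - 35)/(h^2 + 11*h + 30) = (h - 7)/(h + 6)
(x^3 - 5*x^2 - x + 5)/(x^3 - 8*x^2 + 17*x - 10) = (x + 1)/(x - 2)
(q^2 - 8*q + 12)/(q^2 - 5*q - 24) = (-q^2 + 8*q - 12)/(-q^2 + 5*q + 24)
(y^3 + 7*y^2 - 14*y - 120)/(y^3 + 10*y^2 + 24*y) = (y^2 + y - 20)/(y*(y + 4))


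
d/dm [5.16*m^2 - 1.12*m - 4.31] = 10.32*m - 1.12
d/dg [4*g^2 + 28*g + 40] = 8*g + 28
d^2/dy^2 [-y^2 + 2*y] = -2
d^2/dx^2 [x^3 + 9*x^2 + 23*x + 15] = 6*x + 18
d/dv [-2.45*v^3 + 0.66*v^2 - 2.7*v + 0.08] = -7.35*v^2 + 1.32*v - 2.7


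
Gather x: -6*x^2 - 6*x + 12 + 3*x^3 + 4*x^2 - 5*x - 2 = 3*x^3 - 2*x^2 - 11*x + 10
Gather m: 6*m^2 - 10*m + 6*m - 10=6*m^2 - 4*m - 10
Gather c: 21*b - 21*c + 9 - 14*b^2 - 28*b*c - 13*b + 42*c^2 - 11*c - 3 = -14*b^2 + 8*b + 42*c^2 + c*(-28*b - 32) + 6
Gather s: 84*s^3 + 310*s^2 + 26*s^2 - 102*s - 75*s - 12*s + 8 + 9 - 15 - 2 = 84*s^3 + 336*s^2 - 189*s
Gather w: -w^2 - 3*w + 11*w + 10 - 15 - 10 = -w^2 + 8*w - 15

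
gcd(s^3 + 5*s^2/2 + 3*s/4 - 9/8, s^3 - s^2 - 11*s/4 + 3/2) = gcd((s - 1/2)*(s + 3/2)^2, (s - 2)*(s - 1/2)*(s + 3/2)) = s^2 + s - 3/4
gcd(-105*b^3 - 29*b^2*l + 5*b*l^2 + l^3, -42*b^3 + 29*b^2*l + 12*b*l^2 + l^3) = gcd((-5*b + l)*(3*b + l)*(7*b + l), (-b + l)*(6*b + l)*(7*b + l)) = 7*b + l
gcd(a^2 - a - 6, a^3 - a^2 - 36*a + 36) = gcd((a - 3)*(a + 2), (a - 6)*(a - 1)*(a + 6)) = 1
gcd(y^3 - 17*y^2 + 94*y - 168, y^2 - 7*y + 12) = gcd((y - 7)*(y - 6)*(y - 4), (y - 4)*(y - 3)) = y - 4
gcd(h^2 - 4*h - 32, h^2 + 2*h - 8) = h + 4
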